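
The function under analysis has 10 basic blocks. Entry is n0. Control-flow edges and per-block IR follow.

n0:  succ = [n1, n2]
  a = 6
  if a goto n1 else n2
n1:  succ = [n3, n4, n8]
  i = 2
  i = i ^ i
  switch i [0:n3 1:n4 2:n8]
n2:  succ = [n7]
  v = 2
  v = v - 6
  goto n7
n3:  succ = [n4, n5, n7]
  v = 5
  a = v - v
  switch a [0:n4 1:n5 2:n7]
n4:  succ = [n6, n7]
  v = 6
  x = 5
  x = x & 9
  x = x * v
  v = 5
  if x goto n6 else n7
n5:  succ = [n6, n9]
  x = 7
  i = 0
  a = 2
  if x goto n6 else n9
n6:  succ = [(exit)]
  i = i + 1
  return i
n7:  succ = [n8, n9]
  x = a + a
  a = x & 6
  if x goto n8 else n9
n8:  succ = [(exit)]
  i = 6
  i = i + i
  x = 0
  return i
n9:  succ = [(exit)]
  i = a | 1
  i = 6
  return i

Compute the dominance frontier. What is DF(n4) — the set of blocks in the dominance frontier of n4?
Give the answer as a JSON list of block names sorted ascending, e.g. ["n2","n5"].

idom tree: n1←n0 n2←n0 n3←n1 n4←n1 n5←n3 n6←n1 n7←n0 n8←n0 n9←n0
Dom at joins:
  n4: preds {n1,n3}: {n0,n1} ∩ {n0,n1,n3} = {n0,n1}; idom=n1
  n6: preds {n4,n5}: {n0,n1,n4} ∩ {n0,n1,n3,n5} = {n0,n1}; idom=n1
  n7: preds {n2,n3,n4}: {n0,n2} ∩ {n0,n1,n3} ∩ {n0,n1,n4} = {n0}; idom=n0
  n8: preds {n1,n7}: {n0,n1} ∩ {n0,n7} = {n0}; idom=n0
  n9: preds {n5,n7}: {n0,n1,n3,n5} ∩ {n0,n7} = {n0}; idom=n0

DF walk-up:
  join n4 pred n1: · stop@n1
  join n4 pred n3: n3 stop@n1
  join n6 pred n4: n4 stop@n1
  join n6 pred n5: n5→n3 stop@n1
  join n7 pred n2: n2 stop@n0
  join n7 pred n3: n3→n1 stop@n0
  join n7 pred n4: n4→n1 stop@n0
  join n8 pred n1: n1 stop@n0
  join n8 pred n7: n7 stop@n0
  join n9 pred n5: n5→n3→n1 stop@n0
  join n9 pred n7: n7 stop@n0
  n0 → ∅
  n1 → {n7,n8,n9}
  n2 → {n7}
  n3 → {n4,n6,n7,n9}
  n4 → {n6,n7}
  n5 → {n6,n9}
  n6 → ∅
  n7 → {n8,n9}
  n8 → ∅
  n9 → ∅

DF(n4) = ["n6", "n7"]

Answer: ["n6", "n7"]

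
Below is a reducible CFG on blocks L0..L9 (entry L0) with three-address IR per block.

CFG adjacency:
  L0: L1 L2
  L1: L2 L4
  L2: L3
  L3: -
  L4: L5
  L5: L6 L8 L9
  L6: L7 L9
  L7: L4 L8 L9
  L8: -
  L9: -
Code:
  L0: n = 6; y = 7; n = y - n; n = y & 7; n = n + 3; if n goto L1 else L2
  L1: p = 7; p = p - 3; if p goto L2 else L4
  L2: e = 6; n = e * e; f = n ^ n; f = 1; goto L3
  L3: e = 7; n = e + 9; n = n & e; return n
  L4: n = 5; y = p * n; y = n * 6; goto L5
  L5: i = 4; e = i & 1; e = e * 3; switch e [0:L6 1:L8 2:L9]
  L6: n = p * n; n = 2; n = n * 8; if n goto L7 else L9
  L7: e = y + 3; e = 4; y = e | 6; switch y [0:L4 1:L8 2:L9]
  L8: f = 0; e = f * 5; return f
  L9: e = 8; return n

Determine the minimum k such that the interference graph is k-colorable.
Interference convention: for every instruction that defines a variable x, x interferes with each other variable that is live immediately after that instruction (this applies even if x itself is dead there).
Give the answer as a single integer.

Per-block:
  L0 def {n,y} use ∅
  L1 def {p} use ∅
  L2 def {e,f,n} use ∅
  L3 def {e,n} use ∅
  L4 def {n,y} use {p}
  L5 def {e,i} use ∅
  L6 def {n} use {n,p}
  L7 def {e,y} use {y}
  L8 def {e,f} use ∅
  L9 def {e} use {n}

Backward fixpoint:
  live L0: ∅→∅
  live L1: ∅→{p}
  live L2: ∅→∅
  live L3: ∅→∅
  live L4: {p}→{n,p,y}
  live L5: {n,p,y}→{n,p,y}
  live L6: {n,p,y}→{n,p,y}
  live L7: {n,p,y}→{n,p}
  live L8: ∅→∅
  live L9: {n}→∅

Conflict graph:
  e: {f,n,p,y}
  f: {e}
  i: {n,p,y}
  n: {e,i,p,y}
  p: {e,i,n,y}
  y: {e,i,n,p}

Registers:
  {e,n,p,y} pairwise interfere (4-clique) ⇒ χ ≥ 4
  4-colouring: c0={e,i}  c1={f,n}  c2={p}  c3={y}
  χ = 4

Answer: 4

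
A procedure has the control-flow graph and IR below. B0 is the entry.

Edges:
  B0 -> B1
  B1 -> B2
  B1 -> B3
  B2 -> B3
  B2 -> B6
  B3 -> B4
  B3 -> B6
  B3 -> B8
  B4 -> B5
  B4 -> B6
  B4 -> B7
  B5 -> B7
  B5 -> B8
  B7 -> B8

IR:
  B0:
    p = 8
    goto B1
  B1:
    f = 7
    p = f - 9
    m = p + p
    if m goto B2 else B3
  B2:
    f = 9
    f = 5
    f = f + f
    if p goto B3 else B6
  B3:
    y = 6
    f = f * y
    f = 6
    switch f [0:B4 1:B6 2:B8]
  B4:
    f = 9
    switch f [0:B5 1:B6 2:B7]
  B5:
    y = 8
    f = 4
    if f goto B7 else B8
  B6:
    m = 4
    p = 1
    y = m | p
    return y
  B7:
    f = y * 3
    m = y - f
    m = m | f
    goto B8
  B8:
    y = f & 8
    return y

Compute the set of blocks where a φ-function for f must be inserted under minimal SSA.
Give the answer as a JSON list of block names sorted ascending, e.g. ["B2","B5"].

Answer: ["B3", "B6", "B7", "B8"]

Working:
idom tree: B1←B0 B2←B1 B3←B1 B4←B3 B5←B4 B6←B1 B7←B4 B8←B3
Join-block Dom:
  B3: preds {B1,B2}: {B0,B1} ∩ {B0,B1,B2} = {B0,B1}; idom=B1
  B6: preds {B2,B3,B4}: {B0,B1,B2} ∩ {B0,B1,B3} ∩ {B0,B1,B3,B4} = {B0,B1}; idom=B1
  B7: preds {B4,B5}: {B0,B1,B3,B4} ∩ {B0,B1,B3,B4,B5} = {B0,B1,B3,B4}; idom=B4
  B8: preds {B3,B5,B7}: {B0,B1,B3} ∩ {B0,B1,B3,B4,B5} ∩ {B0,B1,B3,B4,B7} = {B0,B1,B3}; idom=B3

Frontier:
  B3←B1: walk · to B1
  B3←B2: walk B2 to B1
  B6←B2: walk B2 to B1
  B6←B3: walk B3 to B1
  B6←B4: walk B4→B3 to B1
  B7←B4: walk · to B4
  B7←B5: walk B5 to B4
  B8←B3: walk · to B3
  B8←B5: walk B5→B4 to B3
  B8←B7: walk B7→B4 to B3
  B0 → ∅
  B1 → ∅
  B2 → {B3,B6}
  B3 → {B6}
  B4 → {B6,B8}
  B5 → {B7,B8}
  B6 → ∅
  B7 → {B8}
  B8 → ∅

φ for f: defs {B1,B2,B3,B4,B5,B7}
  DF⁺ = {B3,B6,B7,B8}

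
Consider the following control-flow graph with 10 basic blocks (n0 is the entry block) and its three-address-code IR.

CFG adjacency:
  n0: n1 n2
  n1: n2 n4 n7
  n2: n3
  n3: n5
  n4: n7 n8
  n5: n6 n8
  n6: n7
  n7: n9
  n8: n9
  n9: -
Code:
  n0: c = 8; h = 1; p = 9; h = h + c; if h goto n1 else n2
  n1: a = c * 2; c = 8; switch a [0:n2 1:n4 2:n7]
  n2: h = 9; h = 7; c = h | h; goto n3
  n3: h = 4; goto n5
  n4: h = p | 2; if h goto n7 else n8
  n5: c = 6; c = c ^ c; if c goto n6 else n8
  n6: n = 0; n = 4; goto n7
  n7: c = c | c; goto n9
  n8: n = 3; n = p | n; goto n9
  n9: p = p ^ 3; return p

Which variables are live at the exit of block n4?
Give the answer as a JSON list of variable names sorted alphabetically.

Answer: ["c", "p"]

Derivation:
Block summaries:
  n0 def {c,h,p} use ∅
  n1 def {a,c} use {c}
  n2 def {c,h} use ∅
  n3 def {h} use ∅
  n4 def {h} use {p}
  n5 def {c} use ∅
  n6 def {n} use ∅
  n7 def {c} use {c}
  n8 def {n} use {p}
  n9 def {p} use {p}

Live sets:
  n0 li=∅ lo={c,p}
  n1 li={c,p} lo={c,p}
  n2 li={p} lo={p}
  n3 li={p} lo={p}
  n4 li={c,p} lo={c,p}
  n5 li={p} lo={c,p}
  n6 li={c,p} lo={c,p}
  n7 li={c,p} lo={p}
  n8 li={p} lo={p}
  n9 li={p} lo=∅

live-out(n4) = ["c", "p"]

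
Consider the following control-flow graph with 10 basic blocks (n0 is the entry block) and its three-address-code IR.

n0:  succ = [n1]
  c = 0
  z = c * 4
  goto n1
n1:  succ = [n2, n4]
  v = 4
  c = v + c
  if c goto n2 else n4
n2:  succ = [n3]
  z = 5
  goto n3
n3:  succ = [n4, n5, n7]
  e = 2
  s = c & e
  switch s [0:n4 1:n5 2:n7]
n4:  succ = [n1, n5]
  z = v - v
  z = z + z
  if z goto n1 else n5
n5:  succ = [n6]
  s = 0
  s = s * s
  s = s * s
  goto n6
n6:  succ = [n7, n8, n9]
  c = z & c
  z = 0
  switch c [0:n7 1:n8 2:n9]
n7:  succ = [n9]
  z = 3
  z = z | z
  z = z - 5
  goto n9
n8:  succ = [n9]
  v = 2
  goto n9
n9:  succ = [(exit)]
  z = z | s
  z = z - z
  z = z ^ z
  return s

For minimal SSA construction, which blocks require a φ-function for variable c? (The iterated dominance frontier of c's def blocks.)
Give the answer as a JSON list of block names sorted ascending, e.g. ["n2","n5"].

idom tree: n1←n0 n2←n1 n3←n2 n4←n1 n5←n1 n6←n5 n7←n1 n8←n6 n9←n1
Dom at joins:
  n1: preds {n0,n4}: {n0} ∩ {n0,n1,n4} = {n0}; idom=n0
  n4: preds {n1,n3}: {n0,n1} ∩ {n0,n1,n2,n3} = {n0,n1}; idom=n1
  n5: preds {n3,n4}: {n0,n1,n2,n3} ∩ {n0,n1,n4} = {n0,n1}; idom=n1
  n7: preds {n3,n6}: {n0,n1,n2,n3} ∩ {n0,n1,n5,n6} = {n0,n1}; idom=n1
  n9: preds {n6,n7,n8}: {n0,n1,n5,n6} ∩ {n0,n1,n7} ∩ {n0,n1,n5,n6,n8} = {n0,n1}; idom=n1

DF derivation:
  join n1 pred n0: · stop@n0
  join n1 pred n4: n4→n1 stop@n0
  join n4 pred n1: · stop@n1
  join n4 pred n3: n3→n2 stop@n1
  join n5 pred n3: n3→n2 stop@n1
  join n5 pred n4: n4 stop@n1
  join n7 pred n3: n3→n2 stop@n1
  join n7 pred n6: n6→n5 stop@n1
  join n9 pred n6: n6→n5 stop@n1
  join n9 pred n7: n7 stop@n1
  join n9 pred n8: n8→n6→n5 stop@n1
  n0 → ∅
  n1 → {n1}
  n2 → {n4,n5,n7}
  n3 → {n4,n5,n7}
  n4 → {n1,n5}
  n5 → {n7,n9}
  n6 → {n7,n9}
  n7 → {n9}
  n8 → {n9}
  n9 → ∅

φ for c: defs {n0,n1,n6}
  DF⁺ = {n1,n7,n9}

Answer: ["n1", "n7", "n9"]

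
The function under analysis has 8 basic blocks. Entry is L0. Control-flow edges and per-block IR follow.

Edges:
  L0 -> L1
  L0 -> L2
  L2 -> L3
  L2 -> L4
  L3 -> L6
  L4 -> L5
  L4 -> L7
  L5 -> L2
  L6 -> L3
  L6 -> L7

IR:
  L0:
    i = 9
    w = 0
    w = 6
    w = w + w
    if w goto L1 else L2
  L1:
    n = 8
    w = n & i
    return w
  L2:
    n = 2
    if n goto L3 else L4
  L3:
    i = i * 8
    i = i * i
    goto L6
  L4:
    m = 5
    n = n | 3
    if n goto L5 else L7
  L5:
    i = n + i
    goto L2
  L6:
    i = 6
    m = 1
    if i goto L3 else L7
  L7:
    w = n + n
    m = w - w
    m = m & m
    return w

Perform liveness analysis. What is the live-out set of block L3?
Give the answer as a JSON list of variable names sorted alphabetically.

Answer: ["n"]

Derivation:
def/use:
  L0: {i,w} / ∅
  L1: {n,w} / {i}
  L2: {n} / ∅
  L3: {i} / {i}
  L4: {m,n} / {n}
  L5: {i} / {i,n}
  L6: {i,m} / ∅
  L7: {m,w} / {n}

Liveness:
  L0: in=∅ out={i}
  L1: in={i} out=∅
  L2: in={i} out={i,n}
  L3: in={i,n} out={n}
  L4: in={i,n} out={i,n}
  L5: in={i,n} out={i}
  L6: in={n} out={i,n}
  L7: in={n} out=∅

live-out(L3) = ["n"]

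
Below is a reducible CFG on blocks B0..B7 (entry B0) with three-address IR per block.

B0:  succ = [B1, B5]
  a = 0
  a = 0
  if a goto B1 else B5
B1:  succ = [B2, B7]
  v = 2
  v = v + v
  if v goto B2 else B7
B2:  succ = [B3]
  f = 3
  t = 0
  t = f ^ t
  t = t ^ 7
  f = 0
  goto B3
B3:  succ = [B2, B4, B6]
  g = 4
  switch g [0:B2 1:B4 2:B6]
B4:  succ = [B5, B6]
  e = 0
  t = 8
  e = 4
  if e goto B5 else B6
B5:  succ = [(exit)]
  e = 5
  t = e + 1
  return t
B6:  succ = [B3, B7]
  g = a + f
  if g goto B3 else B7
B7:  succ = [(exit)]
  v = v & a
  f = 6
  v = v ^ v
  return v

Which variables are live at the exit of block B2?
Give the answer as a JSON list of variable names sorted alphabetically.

def/use:
  B0: def={a} ue=∅
  B1: def={v} ue=∅
  B2: def={f,t} ue=∅
  B3: def={g} ue=∅
  B4: def={e,t} ue=∅
  B5: def={e,t} ue=∅
  B6: def={g} ue={a,f}
  B7: def={f,v} ue={a,v}

Backward fixpoint:
  B0: in=∅ out={a}
  B1: in={a} out={a,v}
  B2: in={a,v} out={a,f,v}
  B3: in={a,f,v} out={a,f,v}
  B4: in={a,f,v} out={a,f,v}
  B5: in=∅ out=∅
  B6: in={a,f,v} out={a,f,v}
  B7: in={a,v} out=∅

live-out(B2) = ["a", "f", "v"]

Answer: ["a", "f", "v"]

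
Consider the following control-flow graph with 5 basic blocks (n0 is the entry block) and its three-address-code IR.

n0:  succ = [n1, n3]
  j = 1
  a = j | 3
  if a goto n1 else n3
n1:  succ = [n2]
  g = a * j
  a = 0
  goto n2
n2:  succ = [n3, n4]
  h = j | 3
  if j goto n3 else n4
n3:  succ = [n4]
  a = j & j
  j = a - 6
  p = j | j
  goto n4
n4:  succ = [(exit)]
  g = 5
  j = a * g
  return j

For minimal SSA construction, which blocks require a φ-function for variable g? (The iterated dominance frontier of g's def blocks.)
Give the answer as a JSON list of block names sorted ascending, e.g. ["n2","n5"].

Answer: ["n3", "n4"]

Analysis:
idom tree: n1←n0 n2←n1 n3←n0 n4←n0
Dom at joins:
  n3: preds {n0,n2}: {n0} ∩ {n0,n1,n2} = {n0}; idom=n0
  n4: preds {n2,n3}: {n0,n1,n2} ∩ {n0,n3} = {n0}; idom=n0

Frontier:
  n3←n0: walk · to n0
  n3←n2: walk n2→n1 to n0
  n4←n2: walk n2→n1 to n0
  n4←n3: walk n3 to n0
  n0: DF=∅
  n1: DF={n3,n4}
  n2: DF={n3,n4}
  n3: DF={n4}
  n4: DF=∅

φ for g: defs {n1,n4}
  DF⁺ = {n3,n4}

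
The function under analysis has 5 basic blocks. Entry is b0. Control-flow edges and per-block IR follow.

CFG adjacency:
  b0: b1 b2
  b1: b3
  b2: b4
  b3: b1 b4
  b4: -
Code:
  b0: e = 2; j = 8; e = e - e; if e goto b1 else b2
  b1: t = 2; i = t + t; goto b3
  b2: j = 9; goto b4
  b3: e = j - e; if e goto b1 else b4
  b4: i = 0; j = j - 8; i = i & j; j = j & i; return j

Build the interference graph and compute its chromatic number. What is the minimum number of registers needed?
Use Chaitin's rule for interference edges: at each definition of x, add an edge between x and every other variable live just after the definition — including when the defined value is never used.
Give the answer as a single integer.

Answer: 3

Working:
def/use:
  b0: {e,j} / ∅
  b1: {i,t} / ∅
  b2: {j} / ∅
  b3: {e} / {e,j}
  b4: {i,j} / {j}

Liveness:
  b0: in=∅ out={e,j}
  b1: in={e,j} out={e,j}
  b2: in=∅ out={j}
  b3: in={e,j} out={e,j}
  b4: in={j} out=∅

Interfere edges:
  e: {i,j,t}
  i: {e,j}
  j: {e,i,t}
  t: {e,j}

Colouring:
  lower bound: {e,i,j} mutually conflict ⇒ χ ≥ 3
  3-colouring: c0={e}  c1={j}  c2={i,t}
  χ = 3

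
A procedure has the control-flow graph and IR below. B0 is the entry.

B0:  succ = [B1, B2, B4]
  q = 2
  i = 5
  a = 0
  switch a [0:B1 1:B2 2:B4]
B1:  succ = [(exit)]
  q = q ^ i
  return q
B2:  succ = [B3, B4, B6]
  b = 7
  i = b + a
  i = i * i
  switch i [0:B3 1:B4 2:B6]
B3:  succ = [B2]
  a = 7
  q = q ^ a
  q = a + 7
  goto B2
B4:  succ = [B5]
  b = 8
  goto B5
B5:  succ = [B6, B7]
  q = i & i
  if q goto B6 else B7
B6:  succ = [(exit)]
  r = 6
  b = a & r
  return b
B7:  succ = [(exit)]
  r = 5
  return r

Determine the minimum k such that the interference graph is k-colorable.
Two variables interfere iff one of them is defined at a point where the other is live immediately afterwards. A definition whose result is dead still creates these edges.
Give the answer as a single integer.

Per-block:
  B0: {a,i,q} / ∅
  B1: {q} / {i,q}
  B2: {b,i} / {a}
  B3: {a,q} / {q}
  B4: {b} / ∅
  B5: {q} / {i}
  B6: {b,r} / {a}
  B7: {r} / ∅

Liveness:
  live B0: ∅→{a,i,q}
  live B1: {i,q}→∅
  live B2: {a,q}→{a,i,q}
  live B3: {q}→{a,q}
  live B4: {a,i}→{a,i}
  live B5: {a,i}→{a}
  live B6: {a}→∅
  live B7: ∅→∅

Conflict graph:
  a↔{b,i,q,r}
  b↔{a,i,q}
  i↔{a,b,q}
  q↔{a,b,i}
  r↔{a}

Registers:
  lower bound: {a,b,i,q} mutually conflict ⇒ χ ≥ 4
  assign a→R0 b→R1 i→R2 q→R3 r→R1 — no edge inside a register ⇒ χ ≤ 4
  χ = 4

Answer: 4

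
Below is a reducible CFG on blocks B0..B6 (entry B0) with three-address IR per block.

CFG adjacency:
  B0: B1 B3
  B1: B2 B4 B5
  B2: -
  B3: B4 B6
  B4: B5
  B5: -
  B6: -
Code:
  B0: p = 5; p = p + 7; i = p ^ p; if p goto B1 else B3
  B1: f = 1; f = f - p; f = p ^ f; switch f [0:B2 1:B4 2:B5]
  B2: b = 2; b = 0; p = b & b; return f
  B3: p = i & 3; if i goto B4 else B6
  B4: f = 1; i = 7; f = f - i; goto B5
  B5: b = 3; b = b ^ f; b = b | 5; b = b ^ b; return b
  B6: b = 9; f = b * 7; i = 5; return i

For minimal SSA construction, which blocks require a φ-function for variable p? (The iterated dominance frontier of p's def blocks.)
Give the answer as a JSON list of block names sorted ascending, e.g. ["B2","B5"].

Answer: ["B4", "B5"]

Working:
idom tree: B1←B0 B2←B1 B3←B0 B4←B0 B5←B0 B6←B3
Dom∩ at merges:
  B4: preds {B1,B3}: {B0,B1} ∩ {B0,B3} = {B0}; idom=B0
  B5: preds {B1,B4}: {B0,B1} ∩ {B0,B4} = {B0}; idom=B0

DF walk-up:
  join B4 pred B1: B1 stop@B0
  join B4 pred B3: B3 stop@B0
  join B5 pred B1: B1 stop@B0
  join B5 pred B4: B4 stop@B0
  DF(B0)=∅
  DF(B1)={B4,B5}
  DF(B2)=∅
  DF(B3)={B4}
  DF(B4)={B5}
  DF(B5)=∅
  DF(B6)=∅

φ for p: defs {B0,B2,B3}
  DF⁺ = {B4,B5}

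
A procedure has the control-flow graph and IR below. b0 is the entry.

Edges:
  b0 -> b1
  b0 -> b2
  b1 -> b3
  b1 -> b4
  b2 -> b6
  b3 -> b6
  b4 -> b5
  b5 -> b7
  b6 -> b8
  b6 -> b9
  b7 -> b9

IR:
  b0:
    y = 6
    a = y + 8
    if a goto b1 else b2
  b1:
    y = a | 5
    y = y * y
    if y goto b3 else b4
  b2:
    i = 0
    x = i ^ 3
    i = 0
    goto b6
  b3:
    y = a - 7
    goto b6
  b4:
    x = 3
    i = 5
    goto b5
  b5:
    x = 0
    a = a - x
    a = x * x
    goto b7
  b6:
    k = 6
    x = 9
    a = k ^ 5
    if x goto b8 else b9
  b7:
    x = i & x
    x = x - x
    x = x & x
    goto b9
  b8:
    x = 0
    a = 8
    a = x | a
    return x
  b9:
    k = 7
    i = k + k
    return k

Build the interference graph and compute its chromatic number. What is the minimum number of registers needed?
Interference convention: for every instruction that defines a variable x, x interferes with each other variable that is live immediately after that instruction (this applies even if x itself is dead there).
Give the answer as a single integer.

Answer: 3

Analysis:
Per-block:
  b0 def {a,y} use ∅
  b1 def {y} use {a}
  b2 def {i,x} use ∅
  b3 def {y} use {a}
  b4 def {i,x} use ∅
  b5 def {a,x} use {a}
  b6 def {a,k,x} use ∅
  b7 def {x} use {i,x}
  b8 def {a,x} use ∅
  b9 def {i,k} use ∅

Backward fixpoint:
  live b0: ∅→{a}
  live b1: {a}→{a}
  live b2: ∅→∅
  live b3: {a}→∅
  live b4: {a}→{a,i}
  live b5: {a,i}→{i,x}
  live b6: ∅→∅
  live b7: {i,x}→∅
  live b8: ∅→∅
  live b9: ∅→∅

Conflict graph:
  a — {i,x,y}
  i — {a,k,x}
  k — {i,x}
  x — {a,i,k}
  y — {a}

Registers:
  clique {a,i,x} ⇒ need ≥ 3
  3-colouring: r0={a,k}  r1={i,y}  r2={x}
  χ = 3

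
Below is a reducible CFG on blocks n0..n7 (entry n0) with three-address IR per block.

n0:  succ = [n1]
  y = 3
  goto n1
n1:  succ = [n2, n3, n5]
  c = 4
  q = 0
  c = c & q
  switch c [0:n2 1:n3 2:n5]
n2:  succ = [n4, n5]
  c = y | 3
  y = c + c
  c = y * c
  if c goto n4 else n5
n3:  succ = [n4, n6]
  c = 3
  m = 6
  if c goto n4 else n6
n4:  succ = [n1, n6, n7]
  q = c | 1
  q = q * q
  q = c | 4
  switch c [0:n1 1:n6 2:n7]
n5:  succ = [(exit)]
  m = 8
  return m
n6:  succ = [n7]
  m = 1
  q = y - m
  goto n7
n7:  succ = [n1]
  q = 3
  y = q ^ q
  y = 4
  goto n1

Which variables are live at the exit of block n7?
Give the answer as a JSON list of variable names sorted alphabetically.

Answer: ["y"]

Working:
Per-block:
  n0: def={y} ue=∅
  n1: def={c,q} ue=∅
  n2: def={c,y} ue={y}
  n3: def={c,m} ue=∅
  n4: def={q} ue={c}
  n5: def={m} ue=∅
  n6: def={m,q} ue={y}
  n7: def={q,y} ue=∅

Live sets:
  n0: in=∅ out={y}
  n1: in={y} out={y}
  n2: in={y} out={c,y}
  n3: in={y} out={c,y}
  n4: in={c,y} out={y}
  n5: in=∅ out=∅
  n6: in={y} out=∅
  n7: in=∅ out={y}

live-out(n7) = ["y"]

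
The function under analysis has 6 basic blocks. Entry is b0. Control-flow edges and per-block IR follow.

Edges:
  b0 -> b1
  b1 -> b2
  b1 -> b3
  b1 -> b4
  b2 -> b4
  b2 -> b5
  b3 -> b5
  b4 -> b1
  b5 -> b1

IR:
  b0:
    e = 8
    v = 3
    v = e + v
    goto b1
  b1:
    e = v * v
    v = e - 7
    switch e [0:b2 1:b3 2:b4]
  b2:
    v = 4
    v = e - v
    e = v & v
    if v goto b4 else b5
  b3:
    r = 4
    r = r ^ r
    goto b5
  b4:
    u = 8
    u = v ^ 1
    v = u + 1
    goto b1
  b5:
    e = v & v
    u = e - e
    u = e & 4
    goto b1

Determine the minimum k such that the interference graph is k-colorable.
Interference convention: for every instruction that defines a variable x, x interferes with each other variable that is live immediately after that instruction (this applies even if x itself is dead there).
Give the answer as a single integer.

Answer: 3

Derivation:
Block summaries:
  b0: def={e,v} ue=∅
  b1: def={e,v} ue={v}
  b2: def={e,v} ue={e}
  b3: def={r} ue=∅
  b4: def={u,v} ue={v}
  b5: def={e,u} ue={v}

Liveness:
  b0 li=∅ lo={v}
  b1 li={v} lo={e,v}
  b2 li={e} lo={v}
  b3 li={v} lo={v}
  b4 li={v} lo={v}
  b5 li={v} lo={v}

Interference:
  e↔{u,v}
  r↔{v}
  u↔{e,v}
  v↔{e,r,u}

Registers:
  lower bound: {e,u,v} mutually conflict ⇒ χ ≥ 3
  3-colouring: c0={v}  c1={e,r}  c2={u}
  χ = 3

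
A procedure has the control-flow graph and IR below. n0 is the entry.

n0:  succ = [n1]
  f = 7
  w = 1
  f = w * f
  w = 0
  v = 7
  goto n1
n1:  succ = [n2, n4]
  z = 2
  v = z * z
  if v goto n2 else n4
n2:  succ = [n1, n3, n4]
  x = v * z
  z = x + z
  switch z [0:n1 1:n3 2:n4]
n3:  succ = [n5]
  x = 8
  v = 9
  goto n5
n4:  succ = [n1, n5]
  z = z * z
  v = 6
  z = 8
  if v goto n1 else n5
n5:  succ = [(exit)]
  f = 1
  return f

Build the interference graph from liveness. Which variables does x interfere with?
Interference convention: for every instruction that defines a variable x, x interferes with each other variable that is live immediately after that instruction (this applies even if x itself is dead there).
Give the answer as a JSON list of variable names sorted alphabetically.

Answer: ["z"]

Working:
Per-block:
  n0: def={f,v,w} ue=∅
  n1: def={v,z} ue=∅
  n2: def={x,z} ue={v,z}
  n3: def={v,x} ue=∅
  n4: def={v,z} ue={z}
  n5: def={f} ue=∅

Live sets:
  n0 li=∅ lo=∅
  n1 li=∅ lo={v,z}
  n2 li={v,z} lo={z}
  n3 li=∅ lo=∅
  n4 li={z} lo=∅
  n5 li=∅ lo=∅

Interference:
  f — {w}
  v — {z}
  w — {f}
  x — {z}
  z — {v,x}

N(x) = ["z"]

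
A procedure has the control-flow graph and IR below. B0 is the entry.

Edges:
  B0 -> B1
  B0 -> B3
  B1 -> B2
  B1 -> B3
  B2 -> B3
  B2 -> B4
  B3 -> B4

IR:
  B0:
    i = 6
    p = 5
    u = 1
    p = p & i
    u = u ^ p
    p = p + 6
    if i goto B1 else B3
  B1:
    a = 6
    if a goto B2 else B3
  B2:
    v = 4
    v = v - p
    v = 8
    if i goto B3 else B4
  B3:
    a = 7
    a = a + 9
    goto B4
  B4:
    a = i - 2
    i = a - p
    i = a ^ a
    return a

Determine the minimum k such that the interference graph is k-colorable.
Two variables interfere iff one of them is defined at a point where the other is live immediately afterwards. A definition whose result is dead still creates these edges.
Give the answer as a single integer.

Answer: 3

Analysis:
Per-block:
  B0 def {i,p,u} use ∅
  B1 def {a} use ∅
  B2 def {v} use {i,p}
  B3 def {a} use ∅
  B4 def {a,i} use {i,p}

Backward fixpoint:
  B0: in=∅ out={i,p}
  B1: in={i,p} out={i,p}
  B2: in={i,p} out={i,p}
  B3: in={i,p} out={i,p}
  B4: in={i,p} out=∅

Interfere edges:
  a: {i,p}
  i: {a,p,u,v}
  p: {a,i,u,v}
  u: {i,p}
  v: {i,p}

Chromatic number:
  lower bound: {a,i,p} mutually conflict ⇒ χ ≥ 3
  assign a→R2 i→R0 p→R1 u→R2 v→R2 — no edge inside a register ⇒ χ ≤ 3
  χ = 3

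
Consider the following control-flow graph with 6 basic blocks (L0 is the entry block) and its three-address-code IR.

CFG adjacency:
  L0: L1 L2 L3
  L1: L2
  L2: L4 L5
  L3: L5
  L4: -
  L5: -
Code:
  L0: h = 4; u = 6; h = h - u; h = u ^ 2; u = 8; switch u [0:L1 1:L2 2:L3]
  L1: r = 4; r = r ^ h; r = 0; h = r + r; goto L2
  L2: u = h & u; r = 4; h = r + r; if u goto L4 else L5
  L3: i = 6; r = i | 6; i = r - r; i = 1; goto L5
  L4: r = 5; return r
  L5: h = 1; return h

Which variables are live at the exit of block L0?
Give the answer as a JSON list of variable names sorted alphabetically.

Answer: ["h", "u"]

Working:
Block summaries:
  L0: {h,u} / ∅
  L1: {h,r} / {h}
  L2: {h,r,u} / {h,u}
  L3: {i,r} / ∅
  L4: {r} / ∅
  L5: {h} / ∅

Liveness:
  L0: in=∅ out={h,u}
  L1: in={h,u} out={h,u}
  L2: in={h,u} out=∅
  L3: in=∅ out=∅
  L4: in=∅ out=∅
  L5: in=∅ out=∅

live-out(L0) = ["h", "u"]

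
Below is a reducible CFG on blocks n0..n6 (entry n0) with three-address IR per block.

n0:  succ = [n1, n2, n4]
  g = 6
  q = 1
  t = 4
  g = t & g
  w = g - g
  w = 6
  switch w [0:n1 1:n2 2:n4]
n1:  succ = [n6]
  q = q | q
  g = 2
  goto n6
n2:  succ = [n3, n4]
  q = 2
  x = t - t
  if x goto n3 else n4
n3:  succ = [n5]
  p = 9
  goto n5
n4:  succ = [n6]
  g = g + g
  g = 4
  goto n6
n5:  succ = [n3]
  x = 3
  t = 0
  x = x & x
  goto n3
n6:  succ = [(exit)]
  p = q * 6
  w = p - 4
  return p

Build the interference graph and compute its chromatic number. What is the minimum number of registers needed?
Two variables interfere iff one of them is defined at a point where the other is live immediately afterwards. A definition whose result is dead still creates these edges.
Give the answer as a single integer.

Per-block:
  n0: def={g,q,t,w} ue=∅
  n1: def={g,q} ue={q}
  n2: def={q,x} ue={t}
  n3: def={p} ue=∅
  n4: def={g} ue={g}
  n5: def={t,x} ue=∅
  n6: def={p,w} ue={q}

Live sets:
  n0: in=∅ out={g,q,t}
  n1: in={q} out={q}
  n2: in={g,t} out={g,q}
  n3: in=∅ out=∅
  n4: in={g,q} out={q}
  n5: in=∅ out=∅
  n6: in={q} out=∅

Interference:
  g↔{q,t,w,x}
  p↔{w}
  q↔{g,t,w,x}
  t↔{g,q,w,x}
  w↔{g,p,q,t}
  x↔{g,q,t}

Chromatic number:
  clique {g,q,t,w} ⇒ need ≥ 4
  4-colouring: R0={g,p}  R1={q}  R2={t}  R3={w,x}
  χ = 4

Answer: 4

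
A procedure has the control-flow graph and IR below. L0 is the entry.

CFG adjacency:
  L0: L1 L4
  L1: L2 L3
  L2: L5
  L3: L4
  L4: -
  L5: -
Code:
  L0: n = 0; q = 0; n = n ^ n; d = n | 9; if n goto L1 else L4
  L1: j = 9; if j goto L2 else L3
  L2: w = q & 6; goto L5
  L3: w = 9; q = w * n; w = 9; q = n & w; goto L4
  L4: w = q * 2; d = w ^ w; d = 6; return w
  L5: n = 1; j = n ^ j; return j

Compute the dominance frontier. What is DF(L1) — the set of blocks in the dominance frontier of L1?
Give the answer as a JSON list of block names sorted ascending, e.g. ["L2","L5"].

idom tree: L1←L0 L2←L1 L3←L1 L4←L0 L5←L2
Dom∩ at merges:
  L4: preds {L0,L3}: {L0} ∩ {L0,L1,L3} = {L0}; idom=L0

Frontier:
  join L4 pred L0: · stop@L0
  join L4 pred L3: L3→L1 stop@L0
  L0 → ∅
  L1 → {L4}
  L2 → ∅
  L3 → {L4}
  L4 → ∅
  L5 → ∅

DF(L1) = ["L4"]

Answer: ["L4"]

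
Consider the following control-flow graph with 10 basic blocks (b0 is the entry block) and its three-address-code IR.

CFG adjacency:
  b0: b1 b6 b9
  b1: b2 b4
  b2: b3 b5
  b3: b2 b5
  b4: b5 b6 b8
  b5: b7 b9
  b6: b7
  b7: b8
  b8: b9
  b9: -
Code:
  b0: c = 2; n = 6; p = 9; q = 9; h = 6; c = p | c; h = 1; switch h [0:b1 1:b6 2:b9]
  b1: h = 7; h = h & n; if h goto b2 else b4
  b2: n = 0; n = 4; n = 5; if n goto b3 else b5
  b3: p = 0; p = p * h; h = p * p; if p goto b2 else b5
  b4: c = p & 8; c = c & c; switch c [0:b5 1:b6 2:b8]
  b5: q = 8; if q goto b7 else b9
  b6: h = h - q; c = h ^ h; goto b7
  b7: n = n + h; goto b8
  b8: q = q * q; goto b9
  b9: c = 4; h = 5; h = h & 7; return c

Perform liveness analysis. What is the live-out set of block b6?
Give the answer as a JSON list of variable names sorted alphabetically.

Answer: ["h", "n", "q"]

Analysis:
def/use:
  b0: def={c,h,n,p,q} ue=∅
  b1: def={h} ue={n}
  b2: def={n} ue=∅
  b3: def={h,p} ue={h}
  b4: def={c} ue={p}
  b5: def={q} ue=∅
  b6: def={c,h} ue={h,q}
  b7: def={n} ue={h,n}
  b8: def={q} ue={q}
  b9: def={c,h} ue=∅

Liveness:
  b0 li=∅ lo={h,n,p,q}
  b1 li={n,p,q} lo={h,n,p,q}
  b2 li={h} lo={h,n}
  b3 li={h,n} lo={h,n}
  b4 li={h,n,p,q} lo={h,n,q}
  b5 li={h,n} lo={h,n,q}
  b6 li={h,n,q} lo={h,n,q}
  b7 li={h,n,q} lo={q}
  b8 li={q} lo=∅
  b9 li=∅ lo=∅

live-out(b6) = ["h", "n", "q"]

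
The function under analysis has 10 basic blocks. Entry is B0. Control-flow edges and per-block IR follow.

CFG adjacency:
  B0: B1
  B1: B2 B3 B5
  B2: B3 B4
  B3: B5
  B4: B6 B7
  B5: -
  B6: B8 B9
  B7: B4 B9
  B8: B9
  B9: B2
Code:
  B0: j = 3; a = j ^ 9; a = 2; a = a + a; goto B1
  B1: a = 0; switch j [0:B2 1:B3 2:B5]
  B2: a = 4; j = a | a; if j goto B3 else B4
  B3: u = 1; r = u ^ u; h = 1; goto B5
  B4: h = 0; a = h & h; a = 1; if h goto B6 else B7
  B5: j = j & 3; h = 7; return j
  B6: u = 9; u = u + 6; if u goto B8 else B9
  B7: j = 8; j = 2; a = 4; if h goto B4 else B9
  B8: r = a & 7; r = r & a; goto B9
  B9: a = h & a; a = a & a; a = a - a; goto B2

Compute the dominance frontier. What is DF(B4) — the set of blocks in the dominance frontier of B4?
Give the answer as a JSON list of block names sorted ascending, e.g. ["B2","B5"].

Answer: ["B2", "B4"]

Working:
idom tree: B1←B0 B2←B1 B3←B1 B4←B2 B5←B1 B6←B4 B7←B4 B8←B6 B9←B4
Dom at joins:
  B2: preds {B1,B9}: {B0,B1} ∩ {B0,B1,B2,B4,B9} = {B0,B1}; idom=B1
  B3: preds {B1,B2}: {B0,B1} ∩ {B0,B1,B2} = {B0,B1}; idom=B1
  B4: preds {B2,B7}: {B0,B1,B2} ∩ {B0,B1,B2,B4,B7} = {B0,B1,B2}; idom=B2
  B5: preds {B1,B3}: {B0,B1} ∩ {B0,B1,B3} = {B0,B1}; idom=B1
  B9: preds {B6,B7,B8}: {B0,B1,B2,B4,B6} ∩ {B0,B1,B2,B4,B7} ∩ {B0,B1,B2,B4,B6,B8} = {B0,B1,B2,B4}; idom=B4

DF walk-up:
  B2←B1: walk · to B1
  B2←B9: walk B9→B4→B2 to B1
  B3←B1: walk · to B1
  B3←B2: walk B2 to B1
  B4←B2: walk · to B2
  B4←B7: walk B7→B4 to B2
  B5←B1: walk · to B1
  B5←B3: walk B3 to B1
  B9←B6: walk B6 to B4
  B9←B7: walk B7 to B4
  B9←B8: walk B8→B6 to B4
  DF(B0)=∅
  DF(B1)=∅
  DF(B2)={B2,B3}
  DF(B3)={B5}
  DF(B4)={B2,B4}
  DF(B5)=∅
  DF(B6)={B9}
  DF(B7)={B4,B9}
  DF(B8)={B9}
  DF(B9)={B2}

DF(B4) = ["B2", "B4"]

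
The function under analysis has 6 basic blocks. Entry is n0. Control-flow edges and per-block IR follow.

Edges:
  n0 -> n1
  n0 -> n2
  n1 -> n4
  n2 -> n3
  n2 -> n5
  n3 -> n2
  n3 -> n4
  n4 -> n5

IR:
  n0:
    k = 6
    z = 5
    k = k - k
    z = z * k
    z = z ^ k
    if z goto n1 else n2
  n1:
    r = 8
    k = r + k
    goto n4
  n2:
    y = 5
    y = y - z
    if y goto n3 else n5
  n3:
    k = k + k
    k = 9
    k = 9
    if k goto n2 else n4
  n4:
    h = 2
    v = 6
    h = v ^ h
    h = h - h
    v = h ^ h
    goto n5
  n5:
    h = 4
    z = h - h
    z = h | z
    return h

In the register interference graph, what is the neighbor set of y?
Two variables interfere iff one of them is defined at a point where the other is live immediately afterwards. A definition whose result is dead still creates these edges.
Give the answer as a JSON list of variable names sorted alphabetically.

Per-block:
  n0: def={k,z} ue=∅
  n1: def={k,r} ue={k}
  n2: def={y} ue={z}
  n3: def={k} ue={k}
  n4: def={h,v} ue=∅
  n5: def={h,z} ue=∅

Backward fixpoint:
  n0 li=∅ lo={k,z}
  n1 li={k} lo=∅
  n2 li={k,z} lo={k,z}
  n3 li={k,z} lo={k,z}
  n4 li=∅ lo=∅
  n5 li=∅ lo=∅

Interfere edges:
  h: {v,z}
  k: {r,y,z}
  r: {k}
  v: {h}
  y: {k,z}
  z: {h,k,y}

N(y) = ["k", "z"]

Answer: ["k", "z"]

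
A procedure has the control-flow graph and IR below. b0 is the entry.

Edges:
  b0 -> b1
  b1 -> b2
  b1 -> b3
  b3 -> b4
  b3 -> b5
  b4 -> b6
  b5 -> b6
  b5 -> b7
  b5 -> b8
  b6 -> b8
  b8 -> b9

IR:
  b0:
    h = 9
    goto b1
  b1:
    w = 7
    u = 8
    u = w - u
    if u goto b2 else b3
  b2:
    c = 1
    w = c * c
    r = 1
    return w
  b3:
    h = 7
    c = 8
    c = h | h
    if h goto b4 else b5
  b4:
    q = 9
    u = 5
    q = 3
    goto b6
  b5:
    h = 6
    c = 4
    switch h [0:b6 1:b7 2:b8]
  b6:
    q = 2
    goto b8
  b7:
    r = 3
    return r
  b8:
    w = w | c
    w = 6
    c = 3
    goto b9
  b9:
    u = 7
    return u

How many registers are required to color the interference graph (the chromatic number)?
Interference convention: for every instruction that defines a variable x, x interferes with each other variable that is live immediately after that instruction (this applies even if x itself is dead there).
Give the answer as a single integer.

Answer: 3

Derivation:
def/use:
  b0: def={h} ue=∅
  b1: def={u,w} ue=∅
  b2: def={c,r,w} ue=∅
  b3: def={c,h} ue=∅
  b4: def={q,u} ue=∅
  b5: def={c,h} ue=∅
  b6: def={q} ue=∅
  b7: def={r} ue=∅
  b8: def={c,w} ue={c,w}
  b9: def={u} ue=∅

Liveness:
  b0: in=∅ out=∅
  b1: in=∅ out={w}
  b2: in=∅ out=∅
  b3: in={w} out={c,w}
  b4: in={c,w} out={c,w}
  b5: in={w} out={c,w}
  b6: in={c,w} out={c,w}
  b7: in=∅ out=∅
  b8: in={c,w} out=∅
  b9: in=∅ out=∅

Interfere edges:
  c — {h,q,u,w}
  h — {c,w}
  q — {c,w}
  r — {w}
  u — {c,w}
  w — {c,h,q,r,u}

Registers:
  lower bound: {c,h,w} mutually conflict ⇒ χ ≥ 3
  3-colouring: c0={w}  c1={c,r}  c2={h,q,u}
  χ = 3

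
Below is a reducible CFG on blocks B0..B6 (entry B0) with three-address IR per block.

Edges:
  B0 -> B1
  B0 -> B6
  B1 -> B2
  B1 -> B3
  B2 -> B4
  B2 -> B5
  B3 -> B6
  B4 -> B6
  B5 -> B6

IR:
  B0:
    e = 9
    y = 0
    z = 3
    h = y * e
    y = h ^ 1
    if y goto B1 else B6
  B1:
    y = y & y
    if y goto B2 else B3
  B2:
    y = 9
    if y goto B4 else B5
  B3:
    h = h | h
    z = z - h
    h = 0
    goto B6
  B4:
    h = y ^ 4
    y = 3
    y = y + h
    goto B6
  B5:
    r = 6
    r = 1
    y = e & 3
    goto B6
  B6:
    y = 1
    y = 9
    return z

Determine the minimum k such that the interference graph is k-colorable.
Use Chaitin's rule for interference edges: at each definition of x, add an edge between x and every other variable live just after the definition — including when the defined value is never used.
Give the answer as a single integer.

Answer: 4

Analysis:
Per-block:
  B0: {e,h,y,z} / ∅
  B1: {y} / {y}
  B2: {y} / ∅
  B3: {h,z} / {h,z}
  B4: {h,y} / {y}
  B5: {r,y} / {e}
  B6: {y} / {z}

Live sets:
  live B0: ∅→{e,h,y,z}
  live B1: {e,h,y,z}→{e,h,z}
  live B2: {e,z}→{e,y,z}
  live B3: {h,z}→{z}
  live B4: {y,z}→{z}
  live B5: {e,z}→{z}
  live B6: {z}→∅

Interference:
  e — {h,r,y,z}
  h — {e,y,z}
  r — {e,z}
  y — {e,h,z}
  z — {e,h,r,y}

Chromatic number:
  clique {e,h,y,z} ⇒ need ≥ 4
  4-colouring: r0={e}  r1={z}  r2={h,r}  r3={y}
  χ = 4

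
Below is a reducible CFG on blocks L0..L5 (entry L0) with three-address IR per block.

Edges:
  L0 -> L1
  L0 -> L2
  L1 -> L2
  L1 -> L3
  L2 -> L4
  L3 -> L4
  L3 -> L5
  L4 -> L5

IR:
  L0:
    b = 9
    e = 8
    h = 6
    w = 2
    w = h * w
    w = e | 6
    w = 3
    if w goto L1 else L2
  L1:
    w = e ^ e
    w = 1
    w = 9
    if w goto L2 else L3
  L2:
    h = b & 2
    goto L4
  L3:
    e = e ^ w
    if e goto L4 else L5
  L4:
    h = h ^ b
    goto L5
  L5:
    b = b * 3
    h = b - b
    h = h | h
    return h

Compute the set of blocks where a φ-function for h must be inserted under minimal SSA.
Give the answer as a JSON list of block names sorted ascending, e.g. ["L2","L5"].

Answer: ["L4", "L5"]

Analysis:
idom tree: L1←L0 L2←L0 L3←L1 L4←L0 L5←L0
Join-block Dom:
  L2: preds {L0,L1}: {L0} ∩ {L0,L1} = {L0}; idom=L0
  L4: preds {L2,L3}: {L0,L2} ∩ {L0,L1,L3} = {L0}; idom=L0
  L5: preds {L3,L4}: {L0,L1,L3} ∩ {L0,L4} = {L0}; idom=L0

DF derivation:
  join L2 pred L0: · stop@L0
  join L2 pred L1: L1 stop@L0
  join L4 pred L2: L2 stop@L0
  join L4 pred L3: L3→L1 stop@L0
  join L5 pred L3: L3→L1 stop@L0
  join L5 pred L4: L4 stop@L0
  DF(L0)=∅
  DF(L1)={L2,L4,L5}
  DF(L2)={L4}
  DF(L3)={L4,L5}
  DF(L4)={L5}
  DF(L5)=∅

φ for h: defs {L0,L2,L4,L5}
  DF⁺ = {L4,L5}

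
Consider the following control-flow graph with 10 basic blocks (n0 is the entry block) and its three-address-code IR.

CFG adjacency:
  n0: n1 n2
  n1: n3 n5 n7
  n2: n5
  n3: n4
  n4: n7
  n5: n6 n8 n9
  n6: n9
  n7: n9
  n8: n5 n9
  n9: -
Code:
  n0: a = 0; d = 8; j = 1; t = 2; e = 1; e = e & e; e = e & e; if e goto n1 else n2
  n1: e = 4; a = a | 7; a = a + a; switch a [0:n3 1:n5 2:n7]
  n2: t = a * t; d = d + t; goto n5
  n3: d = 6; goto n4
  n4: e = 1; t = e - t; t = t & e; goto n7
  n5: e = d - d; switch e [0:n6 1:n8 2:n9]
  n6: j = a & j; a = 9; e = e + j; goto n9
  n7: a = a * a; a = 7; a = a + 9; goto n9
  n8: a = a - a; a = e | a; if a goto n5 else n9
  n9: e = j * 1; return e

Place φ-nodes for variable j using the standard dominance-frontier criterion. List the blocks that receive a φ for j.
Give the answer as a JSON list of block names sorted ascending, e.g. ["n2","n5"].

Answer: ["n9"]

Derivation:
idom tree: n1←n0 n2←n0 n3←n1 n4←n3 n5←n0 n6←n5 n7←n1 n8←n5 n9←n0
Dom at joins:
  n5: preds {n1,n2,n8}: {n0,n1} ∩ {n0,n2} ∩ {n0,n5,n8} = {n0}; idom=n0
  n7: preds {n1,n4}: {n0,n1} ∩ {n0,n1,n3,n4} = {n0,n1}; idom=n1
  n9: preds {n5,n6,n7,n8}: {n0,n5} ∩ {n0,n5,n6} ∩ {n0,n1,n7} ∩ {n0,n5,n8} = {n0}; idom=n0

DF walk-up:
  join n5 pred n1: n1 stop@n0
  join n5 pred n2: n2 stop@n0
  join n5 pred n8: n8→n5 stop@n0
  join n7 pred n1: · stop@n1
  join n7 pred n4: n4→n3 stop@n1
  join n9 pred n5: n5 stop@n0
  join n9 pred n6: n6→n5 stop@n0
  join n9 pred n7: n7→n1 stop@n0
  join n9 pred n8: n8→n5 stop@n0
  DF(n0)=∅
  DF(n1)={n5,n9}
  DF(n2)={n5}
  DF(n3)={n7}
  DF(n4)={n7}
  DF(n5)={n5,n9}
  DF(n6)={n9}
  DF(n7)={n9}
  DF(n8)={n5,n9}
  DF(n9)=∅

φ for j: defs {n0,n6}
  DF⁺ = {n9}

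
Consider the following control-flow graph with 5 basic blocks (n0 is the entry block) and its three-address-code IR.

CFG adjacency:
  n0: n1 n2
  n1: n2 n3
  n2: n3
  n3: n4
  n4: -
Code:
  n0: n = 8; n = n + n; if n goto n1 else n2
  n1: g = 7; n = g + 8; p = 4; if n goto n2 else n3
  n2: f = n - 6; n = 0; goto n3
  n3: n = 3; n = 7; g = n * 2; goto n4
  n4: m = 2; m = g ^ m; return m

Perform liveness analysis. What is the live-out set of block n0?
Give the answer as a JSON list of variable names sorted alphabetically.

Block summaries:
  n0 def {n} use ∅
  n1 def {g,n,p} use ∅
  n2 def {f,n} use {n}
  n3 def {g,n} use ∅
  n4 def {m} use {g}

Liveness:
  n0: in=∅ out={n}
  n1: in=∅ out={n}
  n2: in={n} out=∅
  n3: in=∅ out={g}
  n4: in={g} out=∅

live-out(n0) = ["n"]

Answer: ["n"]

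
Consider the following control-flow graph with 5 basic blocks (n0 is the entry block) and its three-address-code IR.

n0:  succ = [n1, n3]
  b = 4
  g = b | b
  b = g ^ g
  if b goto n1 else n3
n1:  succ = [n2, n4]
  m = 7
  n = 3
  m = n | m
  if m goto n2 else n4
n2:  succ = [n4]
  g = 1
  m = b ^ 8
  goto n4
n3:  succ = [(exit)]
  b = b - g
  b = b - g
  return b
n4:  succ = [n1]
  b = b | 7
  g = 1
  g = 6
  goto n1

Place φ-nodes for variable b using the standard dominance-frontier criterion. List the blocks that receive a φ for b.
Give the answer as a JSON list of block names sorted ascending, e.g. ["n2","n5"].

Answer: ["n1"]

Working:
idom tree: n1←n0 n2←n1 n3←n0 n4←n1
Dom∩ at merges:
  n1: preds {n0,n4}: {n0} ∩ {n0,n1,n4} = {n0}; idom=n0
  n4: preds {n1,n2}: {n0,n1} ∩ {n0,n1,n2} = {n0,n1}; idom=n1

Frontier:
  join n1 pred n0: · stop@n0
  join n1 pred n4: n4→n1 stop@n0
  join n4 pred n1: · stop@n1
  join n4 pred n2: n2 stop@n1
  n0 → ∅
  n1 → {n1}
  n2 → {n4}
  n3 → ∅
  n4 → {n1}

φ for b: defs {n0,n3,n4}
  DF⁺ = {n1}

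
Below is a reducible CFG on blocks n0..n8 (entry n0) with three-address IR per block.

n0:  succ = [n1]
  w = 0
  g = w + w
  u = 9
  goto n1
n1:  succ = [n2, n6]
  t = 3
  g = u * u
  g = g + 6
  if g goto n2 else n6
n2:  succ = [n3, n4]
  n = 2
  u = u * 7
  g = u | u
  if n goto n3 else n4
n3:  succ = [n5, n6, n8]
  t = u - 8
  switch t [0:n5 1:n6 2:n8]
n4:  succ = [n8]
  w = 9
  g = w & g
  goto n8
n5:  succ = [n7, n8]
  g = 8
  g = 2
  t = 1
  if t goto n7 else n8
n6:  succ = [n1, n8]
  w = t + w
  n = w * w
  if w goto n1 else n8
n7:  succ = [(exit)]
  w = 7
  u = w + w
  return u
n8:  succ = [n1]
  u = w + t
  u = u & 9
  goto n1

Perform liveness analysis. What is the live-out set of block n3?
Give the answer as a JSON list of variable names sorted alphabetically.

Answer: ["t", "u", "w"]

Analysis:
Block summaries:
  n0 def {g,u,w} use ∅
  n1 def {g,t} use {u}
  n2 def {g,n,u} use {u}
  n3 def {t} use {u}
  n4 def {g,w} use {g}
  n5 def {g,t} use ∅
  n6 def {n,w} use {t,w}
  n7 def {u,w} use ∅
  n8 def {u} use {t,w}

Live sets:
  live n0: ∅→{u,w}
  live n1: {u,w}→{t,u,w}
  live n2: {t,u,w}→{g,t,u,w}
  live n3: {u,w}→{t,u,w}
  live n4: {g,t}→{t,w}
  live n5: {w}→{t,w}
  live n6: {t,u,w}→{t,u,w}
  live n7: ∅→∅
  live n8: {t,w}→{u,w}

live-out(n3) = ["t", "u", "w"]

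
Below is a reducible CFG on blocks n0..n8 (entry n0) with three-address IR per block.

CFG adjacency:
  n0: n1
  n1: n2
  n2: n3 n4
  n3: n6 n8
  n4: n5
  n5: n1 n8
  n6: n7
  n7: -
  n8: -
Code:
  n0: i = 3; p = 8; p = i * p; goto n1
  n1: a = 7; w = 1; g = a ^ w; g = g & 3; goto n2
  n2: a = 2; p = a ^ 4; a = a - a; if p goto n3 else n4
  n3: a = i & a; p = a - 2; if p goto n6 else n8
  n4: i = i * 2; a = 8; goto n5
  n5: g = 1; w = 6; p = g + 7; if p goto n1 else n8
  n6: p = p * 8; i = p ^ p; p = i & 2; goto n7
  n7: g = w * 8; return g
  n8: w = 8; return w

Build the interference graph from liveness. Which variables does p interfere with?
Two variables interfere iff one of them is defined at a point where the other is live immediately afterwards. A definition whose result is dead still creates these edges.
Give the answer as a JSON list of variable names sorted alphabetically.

Answer: ["a", "i", "w"]

Working:
Block summaries:
  n0 def {i,p} use ∅
  n1 def {a,g,w} use ∅
  n2 def {a,p} use ∅
  n3 def {a,p} use {a,i}
  n4 def {a,i} use {i}
  n5 def {g,p,w} use ∅
  n6 def {i,p} use {p}
  n7 def {g} use {w}
  n8 def {w} use ∅

Liveness:
  n0: in=∅ out={i}
  n1: in={i} out={i,w}
  n2: in={i,w} out={a,i,w}
  n3: in={a,i,w} out={p,w}
  n4: in={i} out={i}
  n5: in={i} out={i}
  n6: in={p,w} out={w}
  n7: in={w} out=∅
  n8: in=∅ out=∅

Interference:
  a: {i,p,w}
  g: {i,w}
  i: {a,g,p,w}
  p: {a,i,w}
  w: {a,g,i,p}

N(p) = ["a", "i", "w"]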